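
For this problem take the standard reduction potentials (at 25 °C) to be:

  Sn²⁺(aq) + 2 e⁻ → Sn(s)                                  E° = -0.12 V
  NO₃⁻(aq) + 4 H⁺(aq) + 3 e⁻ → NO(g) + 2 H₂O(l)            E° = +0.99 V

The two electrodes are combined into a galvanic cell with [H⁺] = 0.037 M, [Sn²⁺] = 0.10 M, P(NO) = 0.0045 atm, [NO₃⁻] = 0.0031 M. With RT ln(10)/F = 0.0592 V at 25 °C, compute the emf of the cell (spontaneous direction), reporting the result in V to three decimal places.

+1.023 V

NO₃⁻/NO is the cathode (higher E°), Sn²⁺/Sn the anode: E°cell = +0.99 − (-0.12) = +1.11 V, n = 6.
Overall: 2 NO₃⁻(aq) + 8 H⁺(aq) + 3 Sn(s) → 2 NO(g) + 4 H₂O(l) + 3 Sn²⁺(aq)
Q = P(NO)^2·[Sn²⁺]^3 / ([NO₃⁻]^2·[H⁺]^8); log Q = 8.778.
E = E° − (0.0592/n) log Q = +1.11 − (0.0592/6)(8.778) = +1.023 V.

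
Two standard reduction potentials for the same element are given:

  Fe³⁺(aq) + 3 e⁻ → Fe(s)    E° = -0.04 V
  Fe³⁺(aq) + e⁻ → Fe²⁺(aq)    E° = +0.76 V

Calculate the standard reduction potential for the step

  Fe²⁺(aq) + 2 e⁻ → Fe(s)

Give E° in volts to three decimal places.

Sequential free energies add, so n₃E°₃ = n₁E°₁ + n₂E°₂.
With n₃ = 3, and the known step contributing 1×(+0.76) V, the unknown satisfies 2·E° = 3×(-0.04) − 1×(+0.76) = -0.880.
E° = -0.880 / 2 = -0.440 V.

-0.440 V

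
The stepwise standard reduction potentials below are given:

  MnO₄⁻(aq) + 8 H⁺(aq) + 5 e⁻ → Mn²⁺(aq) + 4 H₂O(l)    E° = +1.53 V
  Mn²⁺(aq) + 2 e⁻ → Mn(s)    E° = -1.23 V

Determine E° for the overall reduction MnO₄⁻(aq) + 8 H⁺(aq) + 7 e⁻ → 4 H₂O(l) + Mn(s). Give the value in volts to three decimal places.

Adding the free-energy changes (−nFE°) of the two steps gives −n₃FE°₃ = −n₁FE°₁ − n₂FE°₂.
E°₃ = (5×+1.53 + 2×-1.23) / 7 = (+5.190) / 7 = +0.741 V.
Simply averaging or adding the two E° values would be wrong; the electron-weighted sum is required.

+0.741 V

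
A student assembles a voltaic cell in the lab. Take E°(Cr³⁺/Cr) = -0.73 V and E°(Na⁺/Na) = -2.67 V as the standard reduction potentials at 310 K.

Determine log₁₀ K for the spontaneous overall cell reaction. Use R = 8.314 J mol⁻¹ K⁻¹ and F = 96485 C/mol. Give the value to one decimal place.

94.6

Cathode: Cr³⁺/Cr; anode: Na⁺/Na. E°cell = (-0.73) − (-2.67) = +1.94 V, with n = 3.
ΔG° = −nFE° = −RT ln K, so ln K = nFE°/(RT) = (3)(96485)(+1.94) / ((8.314)(310)) = 217.877.
log₁₀ K = 217.877 / ln 10 = 94.6.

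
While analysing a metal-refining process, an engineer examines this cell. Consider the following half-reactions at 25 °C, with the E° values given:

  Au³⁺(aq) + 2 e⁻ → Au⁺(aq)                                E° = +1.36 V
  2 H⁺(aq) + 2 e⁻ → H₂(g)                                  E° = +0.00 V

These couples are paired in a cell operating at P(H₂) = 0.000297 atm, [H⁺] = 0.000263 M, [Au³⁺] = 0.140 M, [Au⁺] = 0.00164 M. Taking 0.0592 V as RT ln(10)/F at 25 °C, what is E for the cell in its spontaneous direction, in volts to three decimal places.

Au³⁺/Au⁺ is the cathode (higher E°), H⁺/H₂ the anode: E°cell = +1.36 − (+0.00) = +1.36 V, n = 2.
Overall: Au³⁺(aq) + H₂(g) → Au⁺(aq) + 2 H⁺(aq)
Q = [Au⁺]·[H⁺]^2 / ([Au³⁺]·P(H₂)); log Q = -5.564.
E = E° − (0.0592/n) log Q = +1.36 − (0.0592/2)(-5.564) = +1.525 V.

+1.525 V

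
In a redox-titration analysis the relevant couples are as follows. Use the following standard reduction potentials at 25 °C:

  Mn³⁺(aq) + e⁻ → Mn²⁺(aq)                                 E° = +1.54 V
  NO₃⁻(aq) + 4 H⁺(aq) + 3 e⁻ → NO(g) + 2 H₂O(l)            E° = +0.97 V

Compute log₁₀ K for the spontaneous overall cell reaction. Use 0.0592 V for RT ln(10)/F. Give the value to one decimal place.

Cathode: Mn³⁺/Mn²⁺; anode: NO₃⁻/NO. E°cell = +0.57 V, n = 3.
log K = nE°cell / 0.0592 = (3)(+0.57) / 0.0592 = 28.9.

28.9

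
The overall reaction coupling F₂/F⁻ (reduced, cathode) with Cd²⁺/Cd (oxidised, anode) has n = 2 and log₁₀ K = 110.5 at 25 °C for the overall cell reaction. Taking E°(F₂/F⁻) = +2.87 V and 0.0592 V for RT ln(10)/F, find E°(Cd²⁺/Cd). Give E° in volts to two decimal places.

E°cell = (0.0592/n)·log K = (0.0592/2)(110.5) = +3.271 V.
Since F₂/F⁻ is the cathode and Cd²⁺/Cd the anode, E°cell = E°(F₂/F⁻) − E°(Cd²⁺/Cd).
So E°(Cd²⁺/Cd) = E°(F₂/F⁻) − E°cell = (+2.87) − (+3.271) = -0.40 V.

-0.40 V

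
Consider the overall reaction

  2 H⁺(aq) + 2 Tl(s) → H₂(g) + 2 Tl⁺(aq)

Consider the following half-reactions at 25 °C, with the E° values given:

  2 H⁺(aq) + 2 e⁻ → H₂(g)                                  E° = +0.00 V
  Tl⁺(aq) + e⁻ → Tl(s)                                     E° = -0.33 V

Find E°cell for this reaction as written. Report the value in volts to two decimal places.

The H⁺/H₂ couple has the higher reduction potential, so it is the cathode; Tl⁺/Tl is oxidised at the anode.
E°cell = E°(cathode) − E°(anode) = (+0.00) − (-0.33) = +0.33 V.

+0.33 V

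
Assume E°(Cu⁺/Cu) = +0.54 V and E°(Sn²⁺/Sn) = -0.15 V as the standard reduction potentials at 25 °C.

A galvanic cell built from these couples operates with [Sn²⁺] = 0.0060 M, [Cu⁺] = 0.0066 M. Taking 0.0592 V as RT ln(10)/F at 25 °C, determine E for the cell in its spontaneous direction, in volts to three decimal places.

Cu⁺/Cu is the cathode (higher E°), Sn²⁺/Sn the anode: E°cell = +0.54 − (-0.15) = +0.69 V, n = 2.
Overall: 2 Cu⁺(aq) + Sn(s) → 2 Cu(s) + Sn²⁺(aq)
Q = [Sn²⁺] / ([Cu⁺]^2); log Q = 2.139.
E = E° − (0.0592/n) log Q = +0.69 − (0.0592/2)(2.139) = +0.627 V.

+0.627 V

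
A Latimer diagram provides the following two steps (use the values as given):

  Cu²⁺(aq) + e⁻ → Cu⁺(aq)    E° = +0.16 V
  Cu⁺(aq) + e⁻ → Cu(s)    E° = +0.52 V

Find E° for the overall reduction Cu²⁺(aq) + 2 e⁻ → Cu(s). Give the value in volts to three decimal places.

Since ΔG° = −nFE° is additive over sequential reductions, n₃E°₃ = n₁E°₁ + n₂E°₂.
E°₃ = (1×+0.16 + 1×+0.52) / 2 = (+0.680) / 2 = +0.340 V.

+0.340 V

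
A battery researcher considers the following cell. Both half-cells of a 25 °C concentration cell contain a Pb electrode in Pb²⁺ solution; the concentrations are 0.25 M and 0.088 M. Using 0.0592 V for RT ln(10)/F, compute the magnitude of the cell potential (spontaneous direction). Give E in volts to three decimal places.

For a concentration cell E°cell = 0. The 0.25 M side is the cathode (reduction is favoured where [Pb²⁺] is higher).
With n = 2, E = −(0.0592/2) log([Pb²⁺]ₐₙ/[Pb²⁺]꜀ₐₜ) = −(0.0592/2) log(0.088/0.25) = −(0.0592/2)(-0.453) = +0.013 V.

+0.013 V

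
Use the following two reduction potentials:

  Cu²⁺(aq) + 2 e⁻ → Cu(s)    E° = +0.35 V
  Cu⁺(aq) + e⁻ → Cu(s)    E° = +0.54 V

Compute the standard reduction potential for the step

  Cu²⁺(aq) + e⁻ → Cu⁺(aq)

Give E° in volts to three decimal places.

+0.160 V

Sequential free energies add, so n₃E°₃ = n₁E°₁ + n₂E°₂.
With n₃ = 2, and the known step contributing 1×(+0.54) V, the unknown satisfies 1·E° = 2×(+0.35) − 1×(+0.54) = +0.160.
E° = +0.160 / 1 = +0.160 V.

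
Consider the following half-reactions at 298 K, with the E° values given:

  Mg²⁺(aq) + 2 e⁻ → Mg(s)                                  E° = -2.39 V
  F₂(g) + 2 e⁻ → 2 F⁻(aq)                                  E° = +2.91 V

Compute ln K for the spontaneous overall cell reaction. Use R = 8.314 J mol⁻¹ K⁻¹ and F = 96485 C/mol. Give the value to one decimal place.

Cathode: F₂/F⁻; anode: Mg²⁺/Mg. E°cell = (+2.91) − (-2.39) = +5.30 V, with n = 2.
ΔG° = −nFE° = −RT ln K, so ln K = nFE°/(RT) = (2)(96485)(+5.30) / ((8.314)(298)) = 412.800.

412.8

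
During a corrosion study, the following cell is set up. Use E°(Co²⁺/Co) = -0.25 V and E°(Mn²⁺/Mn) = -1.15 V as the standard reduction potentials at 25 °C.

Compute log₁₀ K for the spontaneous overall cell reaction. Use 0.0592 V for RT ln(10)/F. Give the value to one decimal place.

30.4

Cathode: Co²⁺/Co; anode: Mn²⁺/Mn. E°cell = +0.90 V, n = 2.
log K = nE°cell / 0.0592 = (2)(+0.90) / 0.0592 = 30.4.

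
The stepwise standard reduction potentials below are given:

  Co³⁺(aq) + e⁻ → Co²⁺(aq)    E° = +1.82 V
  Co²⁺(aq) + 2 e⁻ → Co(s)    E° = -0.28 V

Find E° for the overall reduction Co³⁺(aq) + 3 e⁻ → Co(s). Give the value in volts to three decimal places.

+0.420 V

Standard free energies of sequential steps add: ΔG°₃ = ΔG°₁ + ΔG°₂, so n₃E°₃ = n₁E°₁ + n₂E°₂.
E°₃ = (1×+1.82 + 2×-0.28) / 3 = (+1.260) / 3 = +0.420 V.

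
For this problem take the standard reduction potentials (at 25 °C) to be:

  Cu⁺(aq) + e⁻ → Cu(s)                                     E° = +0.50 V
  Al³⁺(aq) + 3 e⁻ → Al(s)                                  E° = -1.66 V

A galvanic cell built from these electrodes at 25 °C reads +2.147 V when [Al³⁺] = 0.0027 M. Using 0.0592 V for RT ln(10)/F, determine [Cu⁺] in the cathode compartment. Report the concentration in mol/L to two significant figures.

0.084 M

Cu⁺/Cu is the cathode, Al³⁺/Al the anode: E°cell = +2.16 V, n = 3.
Overall reaction: 3 Cu⁺(aq) + Al(s) → 3 Cu(s) + Al³⁺(aq); Q = [Al³⁺]^1/[Cu⁺]^3.
From E = E° − (0.0592/n) log Q: log Q = (E° − E)·n/0.0592 = (+2.16 − (+2.147))·3/0.0592 = 0.6588.
So 3·log[Cu⁺] = 1·log(0.0027) − log Q = -2.5686 − (0.6588) = -3.2274; log[Cu⁺] = -3.2274 / 3 = -1.0758; [Cu⁺] = 10^(-1.0758) ≈ 0.084 M.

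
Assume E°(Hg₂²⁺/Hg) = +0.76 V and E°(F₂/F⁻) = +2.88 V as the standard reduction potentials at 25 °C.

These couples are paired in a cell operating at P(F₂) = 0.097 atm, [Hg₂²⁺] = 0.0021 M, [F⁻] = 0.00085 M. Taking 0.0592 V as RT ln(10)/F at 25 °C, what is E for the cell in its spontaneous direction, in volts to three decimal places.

+2.351 V

F₂/F⁻ is the cathode (higher E°), Hg₂²⁺/Hg the anode: E°cell = +2.88 − (+0.76) = +2.12 V, n = 2.
Overall: F₂(g) + 2 Hg(l) → 2 F⁻(aq) + Hg₂²⁺(aq)
Q = [F⁻]^2·[Hg₂²⁺] / (P(F₂)); log Q = -7.806.
E = E° − (0.0592/n) log Q = +2.12 − (0.0592/2)(-7.806) = +2.351 V.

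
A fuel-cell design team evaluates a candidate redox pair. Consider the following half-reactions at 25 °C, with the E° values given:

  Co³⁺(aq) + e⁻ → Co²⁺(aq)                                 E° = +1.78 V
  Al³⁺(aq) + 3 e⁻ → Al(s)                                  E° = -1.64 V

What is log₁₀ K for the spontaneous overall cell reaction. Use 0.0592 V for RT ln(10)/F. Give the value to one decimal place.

173.3

Cathode: Co³⁺/Co²⁺; anode: Al³⁺/Al. E°cell = +3.42 V, n = 3.
log K = nE°cell / 0.0592 = (3)(+3.42) / 0.0592 = 173.3.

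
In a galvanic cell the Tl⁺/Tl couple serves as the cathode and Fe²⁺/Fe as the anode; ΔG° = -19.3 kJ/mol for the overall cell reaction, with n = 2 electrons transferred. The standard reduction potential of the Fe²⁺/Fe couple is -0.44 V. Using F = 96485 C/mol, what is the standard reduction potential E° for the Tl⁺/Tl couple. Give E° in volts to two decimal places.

E°cell = −ΔG°/(nF) = −(-19.3×10³)/((2)(96485)) = +0.100 V.
Since Tl⁺/Tl is the cathode and Fe²⁺/Fe the anode, E°cell = E°(Tl⁺/Tl) − E°(Fe²⁺/Fe).
So E°(Tl⁺/Tl) = E°cell + E°(Fe²⁺/Fe) = +0.100 + (-0.44) = -0.34 V.

-0.34 V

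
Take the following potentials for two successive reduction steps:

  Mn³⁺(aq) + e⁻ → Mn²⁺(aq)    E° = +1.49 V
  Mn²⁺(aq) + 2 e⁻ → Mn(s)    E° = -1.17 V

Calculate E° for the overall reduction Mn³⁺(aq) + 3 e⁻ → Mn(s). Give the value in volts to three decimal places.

Adding the free-energy changes (−nFE°) of the two steps gives −n₃FE°₃ = −n₁FE°₁ − n₂FE°₂.
E°₃ = (1×+1.49 + 2×-1.17) / 3 = (-0.850) / 3 = -0.283 V.

-0.283 V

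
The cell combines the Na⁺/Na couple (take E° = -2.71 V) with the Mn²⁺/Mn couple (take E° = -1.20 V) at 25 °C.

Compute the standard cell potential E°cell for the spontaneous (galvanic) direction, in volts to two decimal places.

+1.51 V

The Mn²⁺/Mn couple has the higher reduction potential, so it is the cathode; Na⁺/Na is oxidised at the anode.
E°cell = E°(cathode) − E°(anode) = (-1.20) − (-2.71) = +1.51 V.
Since E°cell > 0, the reaction is spontaneous under standard conditions.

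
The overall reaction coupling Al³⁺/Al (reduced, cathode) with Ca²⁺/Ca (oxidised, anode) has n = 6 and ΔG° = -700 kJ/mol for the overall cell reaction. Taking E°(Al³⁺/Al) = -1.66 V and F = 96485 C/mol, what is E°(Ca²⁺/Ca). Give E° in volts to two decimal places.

E°cell = −ΔG°/(nF) = −(-700×10³)/((6)(96485)) = +1.209 V.
Since Al³⁺/Al is the cathode and Ca²⁺/Ca the anode, E°cell = E°(Al³⁺/Al) − E°(Ca²⁺/Ca).
So E°(Ca²⁺/Ca) = E°(Al³⁺/Al) − E°cell = (-1.66) − (+1.209) = -2.87 V.

-2.87 V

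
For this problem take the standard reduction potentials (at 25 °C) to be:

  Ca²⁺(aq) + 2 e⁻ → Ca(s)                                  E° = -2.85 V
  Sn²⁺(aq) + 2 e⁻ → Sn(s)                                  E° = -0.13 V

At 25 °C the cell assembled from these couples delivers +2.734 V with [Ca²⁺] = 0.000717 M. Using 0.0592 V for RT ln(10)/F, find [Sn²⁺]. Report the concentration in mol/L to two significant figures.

Sn²⁺/Sn is the cathode, Ca²⁺/Ca the anode: E°cell = +2.72 V, n = 2.
Overall reaction: Sn²⁺(aq) + Ca(s) → Sn(s) + Ca²⁺(aq); Q = [Ca²⁺]^1/[Sn²⁺]^1.
From E = E° − (0.0592/n) log Q: log Q = (E° − E)·n/0.0592 = (+2.72 − (+2.734))·2/0.0592 = -0.4730.
So 1·log[Sn²⁺] = 1·log(0.000717) − log Q = -3.1445 − (-0.4730) = -2.6715; [Sn²⁺] = 10^(-2.6715) ≈ 0.0021 M.

0.0021 M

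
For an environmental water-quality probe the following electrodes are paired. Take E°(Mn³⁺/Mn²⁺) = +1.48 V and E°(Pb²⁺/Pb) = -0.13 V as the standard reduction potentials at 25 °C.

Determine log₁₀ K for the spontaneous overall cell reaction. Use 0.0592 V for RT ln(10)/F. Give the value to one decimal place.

Cathode: Mn³⁺/Mn²⁺; anode: Pb²⁺/Pb. E°cell = +1.61 V, n = 2.
log K = nE°cell / 0.0592 = (2)(+1.61) / 0.0592 = 54.4.

54.4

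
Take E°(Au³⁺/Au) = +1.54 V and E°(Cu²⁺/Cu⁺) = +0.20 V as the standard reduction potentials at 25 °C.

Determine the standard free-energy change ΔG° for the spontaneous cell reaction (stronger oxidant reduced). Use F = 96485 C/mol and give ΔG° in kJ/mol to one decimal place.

-387.9 kJ/mol

Au³⁺/Au (E° = +1.54 V) is the cathode; Cu²⁺/Cu⁺ (E° = +0.20 V) is the anode, so E°cell = +1.34 V.
Balancing electrons gives n = 3 (lcm of 3 and 1).
ΔG° = −nFE° = −(3)(96485)(+1.34) = -387,870 J = -387.9 kJ/mol.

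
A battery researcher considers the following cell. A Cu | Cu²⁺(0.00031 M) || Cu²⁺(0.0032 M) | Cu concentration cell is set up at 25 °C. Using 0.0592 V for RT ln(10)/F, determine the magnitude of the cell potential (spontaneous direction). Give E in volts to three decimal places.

+0.030 V

For a concentration cell E°cell = 0. The 0.0032 M side is the cathode (reduction is favoured where [Cu²⁺] is higher).
With n = 2, E = −(0.0592/2) log([Cu²⁺]ₐₙ/[Cu²⁺]꜀ₐₜ) = −(0.0592/2) log(0.00031/0.0032) = −(0.0592/2)(-1.014) = +0.030 V.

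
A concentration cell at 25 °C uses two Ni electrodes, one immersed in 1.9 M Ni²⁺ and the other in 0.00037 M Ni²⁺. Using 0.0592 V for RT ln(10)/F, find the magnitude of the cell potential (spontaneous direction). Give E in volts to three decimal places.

+0.110 V

For a concentration cell E°cell = 0. The 1.9 M side is the cathode (reduction is favoured where [Ni²⁺] is higher).
With n = 2, E = −(0.0592/2) log([Ni²⁺]ₐₙ/[Ni²⁺]꜀ₐₜ) = −(0.0592/2) log(0.00037/1.9) = −(0.0592/2)(-3.711) = +0.110 V.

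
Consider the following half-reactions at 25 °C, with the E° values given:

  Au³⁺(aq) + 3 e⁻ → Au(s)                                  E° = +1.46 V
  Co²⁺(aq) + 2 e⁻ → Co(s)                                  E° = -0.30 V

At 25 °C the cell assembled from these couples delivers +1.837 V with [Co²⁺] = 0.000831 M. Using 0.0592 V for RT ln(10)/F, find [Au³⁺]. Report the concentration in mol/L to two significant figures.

0.19 M

Au³⁺/Au is the cathode, Co²⁺/Co the anode: E°cell = +1.76 V, n = 6.
Overall reaction: 2 Au³⁺(aq) + 3 Co(s) → 2 Au(s) + 3 Co²⁺(aq); Q = [Co²⁺]^3/[Au³⁺]^2.
From E = E° − (0.0592/n) log Q: log Q = (E° − E)·n/0.0592 = (+1.76 − (+1.837))·6/0.0592 = -7.8041.
So 2·log[Au³⁺] = 3·log(0.000831) − log Q = -9.2412 − (-7.8041) = -1.4371; log[Au³⁺] = -1.4371 / 2 = -0.7186; [Au³⁺] = 10^(-0.7186) ≈ 0.19 M.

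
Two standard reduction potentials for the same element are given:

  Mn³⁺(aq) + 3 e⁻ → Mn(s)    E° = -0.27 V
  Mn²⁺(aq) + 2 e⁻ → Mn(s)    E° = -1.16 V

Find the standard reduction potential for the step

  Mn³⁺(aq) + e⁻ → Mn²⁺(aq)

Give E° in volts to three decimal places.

+1.510 V

Sequential free energies add, so n₃E°₃ = n₁E°₁ + n₂E°₂.
With n₃ = 3, and the known step contributing 2×(-1.16) V, the unknown satisfies 1·E° = 3×(-0.27) − 2×(-1.16) = +1.510.
E° = +1.510 / 1 = +1.510 V.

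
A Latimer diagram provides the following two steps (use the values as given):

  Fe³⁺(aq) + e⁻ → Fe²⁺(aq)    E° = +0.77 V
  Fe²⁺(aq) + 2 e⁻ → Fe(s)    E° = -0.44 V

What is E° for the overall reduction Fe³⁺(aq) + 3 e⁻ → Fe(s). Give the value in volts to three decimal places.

Standard free energies of sequential steps add: ΔG°₃ = ΔG°₁ + ΔG°₂, so n₃E°₃ = n₁E°₁ + n₂E°₂.
E°₃ = (1×+0.77 + 2×-0.44) / 3 = (-0.110) / 3 = -0.037 V.

-0.037 V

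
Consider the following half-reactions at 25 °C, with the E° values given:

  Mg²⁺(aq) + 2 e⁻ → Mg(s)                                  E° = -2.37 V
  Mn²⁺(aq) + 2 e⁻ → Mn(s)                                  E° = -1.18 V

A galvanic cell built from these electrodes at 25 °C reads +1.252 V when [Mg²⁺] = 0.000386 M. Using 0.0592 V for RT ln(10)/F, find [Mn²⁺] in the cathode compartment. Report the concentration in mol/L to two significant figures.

0.048 M

Mn²⁺/Mn is the cathode, Mg²⁺/Mg the anode: E°cell = +1.19 V, n = 2.
Overall reaction: Mn²⁺(aq) + Mg(s) → Mn(s) + Mg²⁺(aq); Q = [Mg²⁺]^1/[Mn²⁺]^1.
From E = E° − (0.0592/n) log Q: log Q = (E° − E)·n/0.0592 = (+1.19 − (+1.252))·2/0.0592 = -2.0946.
So 1·log[Mn²⁺] = 1·log(0.000386) − log Q = -3.4134 − (-2.0946) = -1.3188; [Mn²⁺] = 10^(-1.3188) ≈ 0.048 M.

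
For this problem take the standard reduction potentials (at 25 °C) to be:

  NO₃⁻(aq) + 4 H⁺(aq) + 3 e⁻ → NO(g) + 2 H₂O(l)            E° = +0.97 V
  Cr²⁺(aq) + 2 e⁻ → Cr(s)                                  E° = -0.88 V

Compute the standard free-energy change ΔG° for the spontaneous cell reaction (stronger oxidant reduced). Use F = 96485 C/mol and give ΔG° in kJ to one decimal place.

-1071.0 kJ

NO₃⁻/NO (E° = +0.97 V) is the cathode; Cr²⁺/Cr (E° = -0.88 V) is the anode, so E°cell = +1.85 V.
Balancing electrons gives n = 6 (lcm of 3 and 2).
ΔG° = −nFE° = −(6)(96485)(+1.85) = -1,070,984 J = -1071.0 kJ.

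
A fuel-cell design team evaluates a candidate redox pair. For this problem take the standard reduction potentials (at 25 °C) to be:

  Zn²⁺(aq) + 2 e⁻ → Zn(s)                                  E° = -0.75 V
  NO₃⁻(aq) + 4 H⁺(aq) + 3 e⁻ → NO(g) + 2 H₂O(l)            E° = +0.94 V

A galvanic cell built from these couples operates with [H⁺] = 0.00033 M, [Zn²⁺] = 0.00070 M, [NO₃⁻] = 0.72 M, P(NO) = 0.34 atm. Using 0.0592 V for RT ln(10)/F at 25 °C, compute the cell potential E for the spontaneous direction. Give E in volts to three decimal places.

+1.515 V

NO₃⁻/NO is the cathode (higher E°), Zn²⁺/Zn the anode: E°cell = +0.94 − (-0.75) = +1.69 V, n = 6.
Overall: 2 NO₃⁻(aq) + 8 H⁺(aq) + 3 Zn(s) → 2 NO(g) + 4 H₂O(l) + 3 Zn²⁺(aq)
Q = P(NO)^2·[Zn²⁺]^3 / ([NO₃⁻]^2·[H⁺]^8); log Q = 17.735.
E = E° − (0.0592/n) log Q = +1.69 − (0.0592/6)(17.735) = +1.515 V.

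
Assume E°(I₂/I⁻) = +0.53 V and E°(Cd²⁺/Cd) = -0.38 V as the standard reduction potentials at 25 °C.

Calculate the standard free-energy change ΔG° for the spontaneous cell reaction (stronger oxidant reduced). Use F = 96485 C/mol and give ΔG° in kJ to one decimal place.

I₂/I⁻ (E° = +0.53 V) is the cathode; Cd²⁺/Cd (E° = -0.38 V) is the anode, so E°cell = +0.91 V.
Balancing electrons gives n = 2 (lcm of 2 and 2).
ΔG° = −nFE° = −(2)(96485)(+0.91) = -175,603 J = -175.6 kJ.

-175.6 kJ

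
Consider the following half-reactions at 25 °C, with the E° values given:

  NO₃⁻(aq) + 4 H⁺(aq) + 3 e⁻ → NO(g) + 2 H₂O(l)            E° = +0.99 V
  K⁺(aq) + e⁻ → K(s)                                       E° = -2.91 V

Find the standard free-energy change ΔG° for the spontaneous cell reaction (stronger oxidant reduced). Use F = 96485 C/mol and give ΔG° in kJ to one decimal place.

-1128.9 kJ

NO₃⁻/NO (E° = +0.99 V) is the cathode; K⁺/K (E° = -2.91 V) is the anode, so E°cell = +3.90 V.
Balancing electrons gives n = 3 (lcm of 3 and 1).
ΔG° = −nFE° = −(3)(96485)(+3.90) = -1,128,874 J = -1128.9 kJ.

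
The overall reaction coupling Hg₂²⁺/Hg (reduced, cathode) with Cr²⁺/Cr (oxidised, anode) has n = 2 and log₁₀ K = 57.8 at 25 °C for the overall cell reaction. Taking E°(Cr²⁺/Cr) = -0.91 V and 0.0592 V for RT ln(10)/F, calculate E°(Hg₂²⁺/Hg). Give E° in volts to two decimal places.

E°cell = (0.0592/n)·log K = (0.0592/2)(57.8) = +1.711 V.
Since Hg₂²⁺/Hg is the cathode and Cr²⁺/Cr the anode, E°cell = E°(Hg₂²⁺/Hg) − E°(Cr²⁺/Cr).
So E°(Hg₂²⁺/Hg) = E°cell + E°(Cr²⁺/Cr) = +1.711 + (-0.91) = +0.80 V.

+0.80 V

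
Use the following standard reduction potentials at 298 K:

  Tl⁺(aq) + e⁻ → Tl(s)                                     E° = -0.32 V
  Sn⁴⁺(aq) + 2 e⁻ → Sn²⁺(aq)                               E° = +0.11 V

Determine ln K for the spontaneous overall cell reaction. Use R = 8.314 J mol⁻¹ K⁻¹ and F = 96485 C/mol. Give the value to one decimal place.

33.5

Cathode: Sn⁴⁺/Sn²⁺; anode: Tl⁺/Tl. E°cell = (+0.11) − (-0.32) = +0.43 V, with n = 2.
ΔG° = −nFE° = −RT ln K, so ln K = nFE°/(RT) = (2)(96485)(+0.43) / ((8.314)(298)) = 33.491.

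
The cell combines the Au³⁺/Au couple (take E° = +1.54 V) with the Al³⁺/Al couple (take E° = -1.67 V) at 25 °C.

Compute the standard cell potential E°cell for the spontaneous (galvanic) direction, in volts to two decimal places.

+3.21 V

The Au³⁺/Au couple has the higher reduction potential, so it is the cathode; Al³⁺/Al is oxidised at the anode.
E°cell = E°(cathode) − E°(anode) = (+1.54) − (-1.67) = +3.21 V.
Since E°cell > 0, the reaction is spontaneous under standard conditions.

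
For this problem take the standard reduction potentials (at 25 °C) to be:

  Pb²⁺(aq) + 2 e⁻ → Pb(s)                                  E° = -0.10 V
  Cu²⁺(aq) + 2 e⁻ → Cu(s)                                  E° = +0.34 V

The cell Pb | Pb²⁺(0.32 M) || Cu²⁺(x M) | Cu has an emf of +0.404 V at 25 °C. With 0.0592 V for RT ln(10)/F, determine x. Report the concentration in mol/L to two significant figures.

Cu²⁺/Cu is the cathode, Pb²⁺/Pb the anode: E°cell = +0.44 V, n = 2.
Overall reaction: Cu²⁺(aq) + Pb(s) → Cu(s) + Pb²⁺(aq); Q = [Pb²⁺]^1/[Cu²⁺]^1.
From E = E° − (0.0592/n) log Q: log Q = (E° − E)·n/0.0592 = (+0.44 − (+0.404))·2/0.0592 = 1.2162.
So 1·log[Cu²⁺] = 1·log(0.32) − log Q = -0.4949 − (1.2162) = -1.7111; [Cu²⁺] = 10^(-1.7111) ≈ 0.019 M.

0.019 M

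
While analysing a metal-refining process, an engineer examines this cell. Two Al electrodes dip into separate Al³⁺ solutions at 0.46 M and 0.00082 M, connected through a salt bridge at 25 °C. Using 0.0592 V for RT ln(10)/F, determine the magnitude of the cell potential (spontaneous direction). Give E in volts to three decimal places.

+0.054 V

For a concentration cell E°cell = 0. The 0.46 M side is the cathode (reduction is favoured where [Al³⁺] is higher).
With n = 3, E = −(0.0592/3) log([Al³⁺]ₐₙ/[Al³⁺]꜀ₐₜ) = −(0.0592/3) log(0.00082/0.46) = −(0.0592/3)(-2.749) = +0.054 V.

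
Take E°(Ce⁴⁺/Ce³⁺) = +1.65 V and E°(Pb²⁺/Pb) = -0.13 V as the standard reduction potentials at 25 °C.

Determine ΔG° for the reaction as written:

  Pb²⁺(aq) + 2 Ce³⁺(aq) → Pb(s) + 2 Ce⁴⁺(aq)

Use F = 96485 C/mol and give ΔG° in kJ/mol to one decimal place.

As written, Pb²⁺/Pb is reduced (cathode) and Ce⁴⁺/Ce³⁺ is oxidised (anode), so E°cell = (-0.13) − (+1.65) = -1.78 V.
Balancing electrons gives n = 2.
ΔG° = −nFE° = −(2)(96485)(-1.78) = 343,487 J = +343.5 kJ/mol.

+343.5 kJ/mol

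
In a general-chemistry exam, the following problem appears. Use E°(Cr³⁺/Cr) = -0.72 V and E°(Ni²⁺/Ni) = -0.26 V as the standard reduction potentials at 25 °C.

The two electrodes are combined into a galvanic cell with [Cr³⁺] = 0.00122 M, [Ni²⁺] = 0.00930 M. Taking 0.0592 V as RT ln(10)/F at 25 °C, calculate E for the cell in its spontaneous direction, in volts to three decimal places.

Ni²⁺/Ni is the cathode (higher E°), Cr³⁺/Cr the anode: E°cell = -0.26 − (-0.72) = +0.46 V, n = 6.
Overall: 3 Ni²⁺(aq) + 2 Cr(s) → 3 Ni(s) + 2 Cr³⁺(aq)
Q = [Cr³⁺]^2 / ([Ni²⁺]^3); log Q = 0.267.
E = E° − (0.0592/n) log Q = +0.46 − (0.0592/6)(0.267) = +0.457 V.

+0.457 V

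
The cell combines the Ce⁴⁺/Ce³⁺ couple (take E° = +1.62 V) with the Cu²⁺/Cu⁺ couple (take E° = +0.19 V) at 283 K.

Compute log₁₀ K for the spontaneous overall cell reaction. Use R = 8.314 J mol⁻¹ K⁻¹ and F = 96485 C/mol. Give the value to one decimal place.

25.5

Cathode: Ce⁴⁺/Ce³⁺; anode: Cu²⁺/Cu⁺. E°cell = (+1.62) − (+0.19) = +1.43 V, with n = 1.
ΔG° = −nFE° = −RT ln K, so ln K = nFE°/(RT) = (1)(96485)(+1.43) / ((8.314)(283)) = 58.641.
log₁₀ K = 58.641 / ln 10 = 25.5.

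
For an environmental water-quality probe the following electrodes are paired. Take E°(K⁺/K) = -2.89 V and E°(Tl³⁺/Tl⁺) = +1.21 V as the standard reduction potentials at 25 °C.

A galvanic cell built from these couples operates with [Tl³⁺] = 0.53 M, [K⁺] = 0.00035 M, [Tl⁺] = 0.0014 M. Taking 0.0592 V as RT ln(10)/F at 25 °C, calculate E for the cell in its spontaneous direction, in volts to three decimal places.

Tl³⁺/Tl⁺ is the cathode (higher E°), K⁺/K the anode: E°cell = +1.21 − (-2.89) = +4.10 V, n = 2.
Overall: Tl³⁺(aq) + 2 K(s) → Tl⁺(aq) + 2 K⁺(aq)
Q = [Tl⁺]·[K⁺]^2 / ([Tl³⁺]); log Q = -9.490.
E = E° − (0.0592/n) log Q = +4.10 − (0.0592/2)(-9.490) = +4.381 V.

+4.381 V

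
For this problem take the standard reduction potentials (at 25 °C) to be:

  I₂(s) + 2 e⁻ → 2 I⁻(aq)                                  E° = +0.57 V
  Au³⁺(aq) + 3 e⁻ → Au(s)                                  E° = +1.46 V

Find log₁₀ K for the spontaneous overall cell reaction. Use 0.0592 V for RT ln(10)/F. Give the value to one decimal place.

Cathode: Au³⁺/Au; anode: I₂/I⁻. E°cell = +0.89 V, n = 6.
log K = nE°cell / 0.0592 = (6)(+0.89) / 0.0592 = 90.2.

90.2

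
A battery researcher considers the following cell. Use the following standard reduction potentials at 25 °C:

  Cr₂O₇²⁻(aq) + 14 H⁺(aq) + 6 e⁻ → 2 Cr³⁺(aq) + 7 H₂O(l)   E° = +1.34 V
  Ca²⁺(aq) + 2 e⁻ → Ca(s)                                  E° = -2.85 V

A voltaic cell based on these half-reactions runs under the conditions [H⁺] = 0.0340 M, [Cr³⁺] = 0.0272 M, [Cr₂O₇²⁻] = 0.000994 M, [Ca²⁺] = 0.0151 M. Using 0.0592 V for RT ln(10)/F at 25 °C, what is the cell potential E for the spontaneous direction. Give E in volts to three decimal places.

+4.042 V

Cr₂O₇²⁻/Cr³⁺ is the cathode (higher E°), Ca²⁺/Ca the anode: E°cell = +1.34 − (-2.85) = +4.19 V, n = 6.
Overall: Cr₂O₇²⁻(aq) + 14 H⁺(aq) + 3 Ca(s) → 2 Cr³⁺(aq) + 7 H₂O(l) + 3 Ca²⁺(aq)
Q = [Cr³⁺]^2·[Ca²⁺]^3 / ([Cr₂O₇²⁻]·[H⁺]^14); log Q = 14.968.
E = E° − (0.0592/n) log Q = +4.19 − (0.0592/6)(14.968) = +4.042 V.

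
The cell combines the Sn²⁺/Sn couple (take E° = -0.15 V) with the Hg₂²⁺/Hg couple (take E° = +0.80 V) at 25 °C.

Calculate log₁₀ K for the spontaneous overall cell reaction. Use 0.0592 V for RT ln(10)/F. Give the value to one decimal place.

32.1

Cathode: Hg₂²⁺/Hg; anode: Sn²⁺/Sn. E°cell = +0.95 V, n = 2.
log K = nE°cell / 0.0592 = (2)(+0.95) / 0.0592 = 32.1.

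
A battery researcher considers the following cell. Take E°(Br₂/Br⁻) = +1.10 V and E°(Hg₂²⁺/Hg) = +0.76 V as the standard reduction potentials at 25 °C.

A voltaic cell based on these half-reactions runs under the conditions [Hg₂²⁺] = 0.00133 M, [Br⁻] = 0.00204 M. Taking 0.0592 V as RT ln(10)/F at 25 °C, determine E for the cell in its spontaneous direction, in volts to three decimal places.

Br₂/Br⁻ is the cathode (higher E°), Hg₂²⁺/Hg the anode: E°cell = +1.10 − (+0.76) = +0.34 V, n = 2.
Overall: Br₂(l) + 2 Hg(l) → 2 Br⁻(aq) + Hg₂²⁺(aq)
Q = [Br⁻]^2·[Hg₂²⁺]; log Q = -8.257.
E = E° − (0.0592/n) log Q = +0.34 − (0.0592/2)(-8.257) = +0.584 V.

+0.584 V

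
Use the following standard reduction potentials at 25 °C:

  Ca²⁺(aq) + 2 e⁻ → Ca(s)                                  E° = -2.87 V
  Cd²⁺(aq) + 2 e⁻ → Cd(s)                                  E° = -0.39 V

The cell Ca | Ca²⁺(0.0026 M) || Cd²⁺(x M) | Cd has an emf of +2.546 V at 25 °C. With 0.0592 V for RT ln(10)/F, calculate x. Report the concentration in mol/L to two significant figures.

Cd²⁺/Cd is the cathode, Ca²⁺/Ca the anode: E°cell = +2.48 V, n = 2.
Overall reaction: Cd²⁺(aq) + Ca(s) → Cd(s) + Ca²⁺(aq); Q = [Ca²⁺]^1/[Cd²⁺]^1.
From E = E° − (0.0592/n) log Q: log Q = (E° − E)·n/0.0592 = (+2.48 − (+2.546))·2/0.0592 = -2.2297.
So 1·log[Cd²⁺] = 1·log(0.0026) − log Q = -2.5850 − (-2.2297) = -0.3553; [Cd²⁺] = 10^(-0.3553) ≈ 0.44 M.

0.44 M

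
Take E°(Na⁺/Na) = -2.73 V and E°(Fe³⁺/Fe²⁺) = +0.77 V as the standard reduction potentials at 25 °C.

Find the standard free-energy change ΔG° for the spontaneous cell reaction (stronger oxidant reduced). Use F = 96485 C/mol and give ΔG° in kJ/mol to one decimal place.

Fe³⁺/Fe²⁺ (E° = +0.77 V) is the cathode; Na⁺/Na (E° = -2.73 V) is the anode, so E°cell = +3.50 V.
Balancing electrons gives n = 1 (lcm of 1 and 1).
ΔG° = −nFE° = −(1)(96485)(+3.50) = -337,698 J = -337.7 kJ/mol.

-337.7 kJ/mol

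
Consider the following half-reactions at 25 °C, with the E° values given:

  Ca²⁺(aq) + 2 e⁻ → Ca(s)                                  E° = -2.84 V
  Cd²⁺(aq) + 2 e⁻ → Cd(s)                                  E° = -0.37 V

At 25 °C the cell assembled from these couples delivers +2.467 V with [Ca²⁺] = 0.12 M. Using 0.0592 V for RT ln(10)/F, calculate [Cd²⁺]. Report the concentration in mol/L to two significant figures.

0.095 M

Cd²⁺/Cd is the cathode, Ca²⁺/Ca the anode: E°cell = +2.47 V, n = 2.
Overall reaction: Cd²⁺(aq) + Ca(s) → Cd(s) + Ca²⁺(aq); Q = [Ca²⁺]^1/[Cd²⁺]^1.
From E = E° − (0.0592/n) log Q: log Q = (E° − E)·n/0.0592 = (+2.47 − (+2.467))·2/0.0592 = 0.1014.
So 1·log[Cd²⁺] = 1·log(0.12) − log Q = -0.9208 − (0.1014) = -1.0222; [Cd²⁺] = 10^(-1.0222) ≈ 0.095 M.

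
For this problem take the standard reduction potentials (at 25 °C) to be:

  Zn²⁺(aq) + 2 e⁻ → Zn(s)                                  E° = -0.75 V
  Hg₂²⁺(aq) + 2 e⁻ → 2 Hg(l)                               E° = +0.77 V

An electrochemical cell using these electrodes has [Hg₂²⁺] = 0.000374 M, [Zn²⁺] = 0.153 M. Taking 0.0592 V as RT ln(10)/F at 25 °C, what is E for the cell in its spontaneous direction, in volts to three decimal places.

Hg₂²⁺/Hg is the cathode (higher E°), Zn²⁺/Zn the anode: E°cell = +0.77 − (-0.75) = +1.52 V, n = 2.
Overall: Hg₂²⁺(aq) + Zn(s) → 2 Hg(l) + Zn²⁺(aq)
Q = [Zn²⁺] / ([Hg₂²⁺]); log Q = 2.612.
E = E° − (0.0592/n) log Q = +1.52 − (0.0592/2)(2.612) = +1.443 V.

+1.443 V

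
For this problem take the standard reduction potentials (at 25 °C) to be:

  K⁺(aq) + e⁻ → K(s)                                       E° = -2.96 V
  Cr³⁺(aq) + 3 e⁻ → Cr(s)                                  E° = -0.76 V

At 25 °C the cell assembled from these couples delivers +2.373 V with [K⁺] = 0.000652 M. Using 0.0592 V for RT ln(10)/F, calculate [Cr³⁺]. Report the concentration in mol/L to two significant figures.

Cr³⁺/Cr is the cathode, K⁺/K the anode: E°cell = +2.20 V, n = 3.
Overall reaction: Cr³⁺(aq) + 3 K(s) → Cr(s) + 3 K⁺(aq); Q = [K⁺]^3/[Cr³⁺]^1.
From E = E° − (0.0592/n) log Q: log Q = (E° − E)·n/0.0592 = (+2.20 − (+2.373))·3/0.0592 = -8.7669.
So 1·log[Cr³⁺] = 3·log(0.000652) − log Q = -9.5573 − (-8.7669) = -0.7904; [Cr³⁺] = 10^(-0.7904) ≈ 0.16 M.

0.16 M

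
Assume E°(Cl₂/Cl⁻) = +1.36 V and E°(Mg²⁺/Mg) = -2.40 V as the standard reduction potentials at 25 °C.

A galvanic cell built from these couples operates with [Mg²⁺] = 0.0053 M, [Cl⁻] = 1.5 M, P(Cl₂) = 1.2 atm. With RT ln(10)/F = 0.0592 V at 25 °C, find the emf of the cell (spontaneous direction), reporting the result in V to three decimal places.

Cl₂/Cl⁻ is the cathode (higher E°), Mg²⁺/Mg the anode: E°cell = +1.36 − (-2.40) = +3.76 V, n = 2.
Overall: Cl₂(g) + Mg(s) → 2 Cl⁻(aq) + Mg²⁺(aq)
Q = [Cl⁻]^2·[Mg²⁺] / (P(Cl₂)); log Q = -2.003.
E = E° − (0.0592/n) log Q = +3.76 − (0.0592/2)(-2.003) = +3.819 V.

+3.819 V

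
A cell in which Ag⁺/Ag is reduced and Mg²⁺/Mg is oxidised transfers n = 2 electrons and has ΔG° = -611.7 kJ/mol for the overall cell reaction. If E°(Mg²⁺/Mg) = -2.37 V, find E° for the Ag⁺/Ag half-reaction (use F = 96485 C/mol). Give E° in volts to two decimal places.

+0.80 V

E°cell = −ΔG°/(nF) = −(-611.7×10³)/((2)(96485)) = +3.170 V.
Since Ag⁺/Ag is the cathode and Mg²⁺/Mg the anode, E°cell = E°(Ag⁺/Ag) − E°(Mg²⁺/Mg).
So E°(Ag⁺/Ag) = E°cell + E°(Mg²⁺/Mg) = +3.170 + (-2.37) = +0.80 V.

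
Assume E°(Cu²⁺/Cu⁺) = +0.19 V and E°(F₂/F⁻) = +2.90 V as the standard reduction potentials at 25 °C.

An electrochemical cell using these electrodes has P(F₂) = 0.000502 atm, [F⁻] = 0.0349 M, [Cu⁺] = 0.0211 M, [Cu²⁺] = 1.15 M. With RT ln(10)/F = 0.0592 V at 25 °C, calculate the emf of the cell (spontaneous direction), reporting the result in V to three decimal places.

+2.596 V

F₂/F⁻ is the cathode (higher E°), Cu²⁺/Cu⁺ the anode: E°cell = +2.90 − (+0.19) = +2.71 V, n = 2.
Overall: F₂(g) + 2 Cu⁺(aq) → 2 F⁻(aq) + 2 Cu²⁺(aq)
Q = [F⁻]^2·[Cu²⁺]^2 / (P(F₂)·[Cu⁺]^2); log Q = 3.858.
E = E° − (0.0592/n) log Q = +2.71 − (0.0592/2)(3.858) = +2.596 V.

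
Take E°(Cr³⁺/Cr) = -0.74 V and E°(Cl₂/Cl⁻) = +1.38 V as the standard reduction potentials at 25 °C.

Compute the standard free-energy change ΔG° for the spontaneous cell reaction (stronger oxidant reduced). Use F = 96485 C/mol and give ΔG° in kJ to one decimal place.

-1227.3 kJ

Cl₂/Cl⁻ (E° = +1.38 V) is the cathode; Cr³⁺/Cr (E° = -0.74 V) is the anode, so E°cell = +2.12 V.
Balancing electrons gives n = 6 (lcm of 2 and 3).
ΔG° = −nFE° = −(6)(96485)(+2.12) = -1,227,289 J = -1227.3 kJ.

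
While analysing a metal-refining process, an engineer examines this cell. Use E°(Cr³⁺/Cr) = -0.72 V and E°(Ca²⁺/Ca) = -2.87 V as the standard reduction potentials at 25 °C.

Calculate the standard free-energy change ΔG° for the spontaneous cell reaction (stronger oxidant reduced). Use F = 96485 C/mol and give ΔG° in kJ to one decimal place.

-1244.7 kJ

Cr³⁺/Cr (E° = -0.72 V) is the cathode; Ca²⁺/Ca (E° = -2.87 V) is the anode, so E°cell = +2.15 V.
Balancing electrons gives n = 6 (lcm of 3 and 2).
ΔG° = −nFE° = −(6)(96485)(+2.15) = -1,244,656 J = -1244.7 kJ.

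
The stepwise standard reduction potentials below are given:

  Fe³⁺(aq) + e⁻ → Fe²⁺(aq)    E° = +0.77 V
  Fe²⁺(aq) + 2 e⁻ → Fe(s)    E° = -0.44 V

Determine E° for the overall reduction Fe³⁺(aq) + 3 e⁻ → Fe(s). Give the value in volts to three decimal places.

-0.037 V

Since ΔG° = −nFE° is additive over sequential reductions, n₃E°₃ = n₁E°₁ + n₂E°₂.
E°₃ = (1×+0.77 + 2×-0.44) / 3 = (-0.110) / 3 = -0.037 V.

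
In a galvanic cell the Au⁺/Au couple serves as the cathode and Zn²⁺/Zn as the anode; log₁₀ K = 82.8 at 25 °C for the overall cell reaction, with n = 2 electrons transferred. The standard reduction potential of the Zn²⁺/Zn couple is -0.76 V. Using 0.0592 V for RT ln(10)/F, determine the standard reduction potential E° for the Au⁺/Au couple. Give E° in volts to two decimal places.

E°cell = (0.0592/n)·log K = (0.0592/2)(82.8) = +2.451 V.
Since Au⁺/Au is the cathode and Zn²⁺/Zn the anode, E°cell = E°(Au⁺/Au) − E°(Zn²⁺/Zn).
So E°(Au⁺/Au) = E°cell + E°(Zn²⁺/Zn) = +2.451 + (-0.76) = +1.69 V.

+1.69 V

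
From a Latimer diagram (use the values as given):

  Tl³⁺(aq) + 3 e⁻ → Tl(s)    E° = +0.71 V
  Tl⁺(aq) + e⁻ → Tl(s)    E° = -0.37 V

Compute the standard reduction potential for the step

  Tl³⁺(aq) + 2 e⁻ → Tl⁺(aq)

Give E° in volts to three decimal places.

+1.250 V

Sequential free energies add, so n₃E°₃ = n₁E°₁ + n₂E°₂.
With n₃ = 3, and the known step contributing 1×(-0.37) V, the unknown satisfies 2·E° = 3×(+0.71) − 1×(-0.37) = +2.500.
E° = +2.500 / 2 = +1.250 V.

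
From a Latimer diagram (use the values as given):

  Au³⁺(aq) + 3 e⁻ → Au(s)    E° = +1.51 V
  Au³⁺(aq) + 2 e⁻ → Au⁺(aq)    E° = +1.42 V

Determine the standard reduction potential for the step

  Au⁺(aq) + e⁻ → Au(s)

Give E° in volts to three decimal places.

+1.690 V

Sequential free energies add, so n₃E°₃ = n₁E°₁ + n₂E°₂.
With n₃ = 3, and the known step contributing 2×(+1.42) V, the unknown satisfies 1·E° = 3×(+1.51) − 2×(+1.42) = +1.690.
E° = +1.690 / 1 = +1.690 V.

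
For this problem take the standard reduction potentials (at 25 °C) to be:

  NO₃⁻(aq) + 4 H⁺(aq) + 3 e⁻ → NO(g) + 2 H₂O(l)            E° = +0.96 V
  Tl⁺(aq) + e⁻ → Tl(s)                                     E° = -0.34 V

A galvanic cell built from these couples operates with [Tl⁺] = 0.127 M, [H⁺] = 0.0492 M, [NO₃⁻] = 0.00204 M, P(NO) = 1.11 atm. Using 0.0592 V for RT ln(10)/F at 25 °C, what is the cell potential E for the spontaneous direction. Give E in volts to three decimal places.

+1.196 V

NO₃⁻/NO is the cathode (higher E°), Tl⁺/Tl the anode: E°cell = +0.96 − (-0.34) = +1.30 V, n = 3.
Overall: NO₃⁻(aq) + 4 H⁺(aq) + 3 Tl(s) → NO(g) + 2 H₂O(l) + 3 Tl⁺(aq)
Q = P(NO)·[Tl⁺]^3 / ([NO₃⁻]·[H⁺]^4); log Q = 5.279.
E = E° − (0.0592/n) log Q = +1.30 − (0.0592/3)(5.279) = +1.196 V.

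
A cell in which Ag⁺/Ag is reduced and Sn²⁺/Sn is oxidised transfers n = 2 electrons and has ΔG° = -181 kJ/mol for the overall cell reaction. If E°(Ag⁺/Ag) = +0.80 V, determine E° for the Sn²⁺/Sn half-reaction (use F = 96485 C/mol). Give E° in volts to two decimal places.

E°cell = −ΔG°/(nF) = −(-181×10³)/((2)(96485)) = +0.938 V.
Since Ag⁺/Ag is the cathode and Sn²⁺/Sn the anode, E°cell = E°(Ag⁺/Ag) − E°(Sn²⁺/Sn).
So E°(Sn²⁺/Sn) = E°(Ag⁺/Ag) − E°cell = (+0.80) − (+0.938) = -0.14 V.

-0.14 V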